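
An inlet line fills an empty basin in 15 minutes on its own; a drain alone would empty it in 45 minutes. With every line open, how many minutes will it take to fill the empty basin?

Net rate = 1/15 − 1/45 = (3 − 1)/45 = 2/45 per minute.
Filling time = 1 ÷ (2/45) = 45/2 minutes.

45/2 minutes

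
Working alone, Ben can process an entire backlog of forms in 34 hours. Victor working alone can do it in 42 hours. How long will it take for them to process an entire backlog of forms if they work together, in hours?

357/19 hours

Combined rate: 1/34 + 1/42 = (21 + 17)/714 = 38/714 = 19/357 per hour.
Time = 1 ÷ (19/357) = 357/19 hours.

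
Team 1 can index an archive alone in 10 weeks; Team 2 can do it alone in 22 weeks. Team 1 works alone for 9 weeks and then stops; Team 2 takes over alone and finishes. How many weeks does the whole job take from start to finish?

56/5 weeks

In 9 weeks Team 1 does 9/10 of the job, leaving 1/10.
Team 2 works at 1/22 per week, so finishing takes 1/10 ÷ 1/22 = 11/5 weeks.
Total time = 9 + 11/5 = 56/5 weeks.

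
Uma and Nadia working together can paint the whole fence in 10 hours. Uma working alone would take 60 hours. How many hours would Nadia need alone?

Combined rate is 1/10 per hour.
Known contribution: 1/60 per hour.
So Nadia's rate is 1/10 − 1/60 = 1/12, meaning 12 hours alone.

12 hours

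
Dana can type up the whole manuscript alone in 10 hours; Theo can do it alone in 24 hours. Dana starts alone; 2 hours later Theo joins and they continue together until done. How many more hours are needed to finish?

In 2 hours Dana does 2/10 = 1/5 of the job, leaving 4/5.
Dana and Theo together work at 17/120 per hour, so finishing takes 4/5 ÷ 17/120 = 96/17 hours.

96/17 hours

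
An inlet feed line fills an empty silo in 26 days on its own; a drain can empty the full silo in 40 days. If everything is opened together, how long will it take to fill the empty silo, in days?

Net rate = 1/26 − 1/40 = (20 − 13)/520 = 7/520 per day.
Filling time = 1 ÷ (7/520) = 520/7 days.

520/7 days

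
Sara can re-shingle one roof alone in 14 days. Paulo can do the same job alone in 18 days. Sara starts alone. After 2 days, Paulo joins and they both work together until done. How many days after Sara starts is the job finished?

35/4 days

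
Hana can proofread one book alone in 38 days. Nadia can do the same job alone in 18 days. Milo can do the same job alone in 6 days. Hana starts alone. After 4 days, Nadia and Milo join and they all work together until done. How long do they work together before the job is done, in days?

In the first 4 days Hana alone does 4/38 = 2/19 of the job, leaving 17/19.
Once everyone is working, combined rate: 1/38 + 1/18 + 1/6 = (9 + 19 + 57)/342 = 85/342 per day.
Remaining 17/19 at 85/342 per day takes 18/5 days.

18/5 days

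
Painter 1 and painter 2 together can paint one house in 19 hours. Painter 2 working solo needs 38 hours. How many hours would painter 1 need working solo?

38 hours

Combined rate is 1/19 per hour.
Known contribution: 1/38 per hour.
So painter 1's rate is 1/19 − 1/38 = 1/38, meaning 38 hours alone.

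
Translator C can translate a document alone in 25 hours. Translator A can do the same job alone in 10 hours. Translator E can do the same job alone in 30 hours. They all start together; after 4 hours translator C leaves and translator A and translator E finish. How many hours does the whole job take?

63/10 hours

In the first 4 hours the combined rate is 13/75, so 52/75 of the job is done, leaving 23/75.
After translator C leaves the rate is 2/15 per hour; the remaining 23/75 takes 23/10 hours.
Total = 4 + 23/10 = 63/10 hours.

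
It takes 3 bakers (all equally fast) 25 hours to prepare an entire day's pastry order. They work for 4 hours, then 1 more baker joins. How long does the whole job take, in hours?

79/4 hours

One baker does 1/75 of the job per hour.
After 4 hours with 3 bakers, 4/25 is done (21/25 left).
With 4 bakers the rate is 4/75, so the rest takes 21/25 ÷ 4/75 = 63/4 hours.
Total = 4 + 63/4 = 79/4 hours.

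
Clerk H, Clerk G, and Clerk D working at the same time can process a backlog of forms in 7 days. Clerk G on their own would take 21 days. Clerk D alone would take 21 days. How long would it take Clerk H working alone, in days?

Combined rate is 1/7 per day.
Known contribution: 1/21 + 1/21 = (1 + 1)/21 = 2/21 per day.
So Clerk H's rate is 1/7 − 2/21 = 1/21, meaning 21 days alone.

21 days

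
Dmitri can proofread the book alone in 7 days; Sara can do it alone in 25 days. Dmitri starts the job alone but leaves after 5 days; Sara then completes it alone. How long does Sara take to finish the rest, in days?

50/7 days

In 5 days Dmitri does 5/7 of the job, leaving 2/7.
Sara works at 1/25 per day, so finishing takes 2/7 ÷ 1/25 = 50/7 days.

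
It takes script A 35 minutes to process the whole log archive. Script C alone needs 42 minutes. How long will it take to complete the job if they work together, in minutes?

210/11 minutes

Combined rate: 1/35 + 1/42 = (6 + 5)/210 = 11/210 per minute.
Time = 1 ÷ (11/210) = 210/11 minutes.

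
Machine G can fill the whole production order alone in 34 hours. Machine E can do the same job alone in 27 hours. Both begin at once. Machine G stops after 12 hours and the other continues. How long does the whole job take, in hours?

297/17 hours

In the first 12 hours the combined rate is 61/918, so 122/153 of the job is done, leaving 31/153.
After Machine G leaves the rate is 1/27 per hour; the remaining 31/153 takes 93/17 hours.
Total = 12 + 93/17 = 297/17 hours.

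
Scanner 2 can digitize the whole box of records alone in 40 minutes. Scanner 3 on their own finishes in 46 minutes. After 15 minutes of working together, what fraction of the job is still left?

55/184

Combined rate: 1/40 + 1/46 = (23 + 20)/920 = 43/920 per minute.
In 15 minutes they complete 15·43/920 = 129/184 of the job.
So 55/184 remains.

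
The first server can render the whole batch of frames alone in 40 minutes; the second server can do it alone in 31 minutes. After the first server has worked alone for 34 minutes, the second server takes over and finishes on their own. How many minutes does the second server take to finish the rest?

93/20 minutes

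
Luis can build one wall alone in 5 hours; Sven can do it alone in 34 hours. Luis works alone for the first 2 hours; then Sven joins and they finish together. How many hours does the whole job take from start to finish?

60/13 hours

In 2 hours Luis does 2/5 of the job, leaving 3/5.
Luis and Sven together work at 39/170 per hour, so finishing takes 3/5 ÷ 39/170 = 34/13 hours.
Total time = 2 + 34/13 = 60/13 hours.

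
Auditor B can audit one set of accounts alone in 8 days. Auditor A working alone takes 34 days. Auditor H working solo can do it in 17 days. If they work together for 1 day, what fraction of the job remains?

Combined rate: 1/8 + 1/34 + 1/17 = (17 + 4 + 8)/136 = 29/136 per day.
In 1 day they complete 1·29/136 = 29/136 of the job.
So 107/136 remains.

107/136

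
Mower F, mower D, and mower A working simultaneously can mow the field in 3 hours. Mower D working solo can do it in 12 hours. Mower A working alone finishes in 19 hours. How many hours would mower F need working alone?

Combined rate is 1/3 per hour.
Known contribution: 1/12 + 1/19 = (19 + 12)/228 = 31/228 per hour.
So mower F's rate is 1/3 − 31/228 = 15/76, meaning 76/15 hours alone.

76/15 hours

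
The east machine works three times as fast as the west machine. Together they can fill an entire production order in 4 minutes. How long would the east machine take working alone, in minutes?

16/3 minutes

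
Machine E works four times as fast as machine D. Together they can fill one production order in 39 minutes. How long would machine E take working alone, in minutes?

195/4 minutes

Let machine D's rate be r; then machine E's rate is 4r, so together (4 + 1)r = 5r = 1/39.
Thus r = 1/195 per minute.
Machine D alone: 195 minutes; machine E alone: 195/4 minutes.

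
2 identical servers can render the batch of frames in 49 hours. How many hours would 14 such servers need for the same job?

Total work is 2·49 = 98 server-hours.
With 14 servers: 98/14 = 7 hours.

7 hours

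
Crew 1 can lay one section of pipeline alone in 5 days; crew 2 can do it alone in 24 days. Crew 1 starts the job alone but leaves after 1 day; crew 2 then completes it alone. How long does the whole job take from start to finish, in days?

In 1 day crew 1 does 1/5 of the job, leaving 4/5.
Crew 2 works at 1/24 per day, so finishing takes 4/5 ÷ 1/24 = 96/5 days.
Total time = 1 + 96/5 = 101/5 days.

101/5 days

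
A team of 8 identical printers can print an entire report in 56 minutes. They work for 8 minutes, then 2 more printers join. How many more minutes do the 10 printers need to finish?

192/5 minutes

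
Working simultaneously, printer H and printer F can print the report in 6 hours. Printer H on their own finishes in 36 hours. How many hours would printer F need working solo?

Combined rate is 1/6 per hour.
Known contribution: 1/36 per hour.
So printer F's rate is 1/6 − 1/36 = 5/36, meaning 36/5 hours alone.

36/5 hours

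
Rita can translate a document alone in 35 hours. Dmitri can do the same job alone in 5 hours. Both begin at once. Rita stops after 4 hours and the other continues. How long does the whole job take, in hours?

In the first 4 hours the combined rate is 8/35, so 32/35 of the job is done, leaving 3/35.
After Rita leaves the rate is 1/5 per hour; the remaining 3/35 takes 3/7 hours.
Total = 4 + 3/7 = 31/7 hours.

31/7 hours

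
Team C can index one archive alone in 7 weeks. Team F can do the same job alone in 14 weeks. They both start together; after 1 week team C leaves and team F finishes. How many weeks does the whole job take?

12 weeks

In the first 1 week the combined rate is 3/14, so 3/14 of the job is done, leaving 11/14.
After team C leaves the rate is 1/14 per week; the remaining 11/14 takes 11 weeks.
Total = 1 + 11 = 12 weeks.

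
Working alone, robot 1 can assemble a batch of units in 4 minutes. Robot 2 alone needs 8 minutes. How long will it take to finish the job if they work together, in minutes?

8/3 minutes

Combined rate: 1/4 + 1/8 = (2 + 1)/8 = 3/8 per minute.
Time = 1 ÷ (3/8) = 8/3 minutes.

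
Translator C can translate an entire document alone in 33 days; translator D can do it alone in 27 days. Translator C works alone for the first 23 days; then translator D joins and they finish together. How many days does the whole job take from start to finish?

55/2 days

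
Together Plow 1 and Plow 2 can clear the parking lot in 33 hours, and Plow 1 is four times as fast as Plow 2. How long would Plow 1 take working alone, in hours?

Let Plow 2's rate be r; then Plow 1's rate is 4r, so together (4 + 1)r = 5r = 1/33.
Thus r = 1/165 per hour.
Plow 2 alone: 165 hours; Plow 1 alone: 165/4 hours.

165/4 hours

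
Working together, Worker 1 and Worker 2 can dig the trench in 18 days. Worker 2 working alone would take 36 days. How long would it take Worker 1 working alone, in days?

36 days

Combined rate is 1/18 per day.
Known contribution: 1/36 per day.
So Worker 1's rate is 1/18 − 1/36 = 1/36, meaning 36 days alone.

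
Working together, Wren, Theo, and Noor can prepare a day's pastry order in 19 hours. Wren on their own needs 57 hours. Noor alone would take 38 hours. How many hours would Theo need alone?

114 hours

Combined rate is 1/19 per hour.
Known contribution: 1/57 + 1/38 = (2 + 3)/114 = 5/114 per hour.
So Theo's rate is 1/19 − 5/114 = 1/114, meaning 114 hours alone.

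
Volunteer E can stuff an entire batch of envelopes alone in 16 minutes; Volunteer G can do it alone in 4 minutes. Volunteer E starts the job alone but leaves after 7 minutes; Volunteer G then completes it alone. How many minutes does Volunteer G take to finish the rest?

9/4 minutes

In 7 minutes Volunteer E does 7/16 of the job, leaving 9/16.
Volunteer G works at 1/4 per minute, so finishing takes 9/16 ÷ 1/4 = 9/4 minutes.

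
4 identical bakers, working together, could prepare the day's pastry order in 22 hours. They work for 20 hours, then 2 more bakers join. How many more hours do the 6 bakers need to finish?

One baker does 1/88 of the job per hour.
After 20 hours with 4 bakers, 10/11 is done (1/11 left).
With 6 bakers the rate is 6/88 = 3/44, so the rest takes 1/11 ÷ 3/44 = 4/3 hours.

4/3 hours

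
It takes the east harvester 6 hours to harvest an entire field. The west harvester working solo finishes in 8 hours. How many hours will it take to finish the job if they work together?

24/7 hours

With two workers the combined time is the product over the sum: 6·8/(6+8) = 48/14 = 24/7 hours.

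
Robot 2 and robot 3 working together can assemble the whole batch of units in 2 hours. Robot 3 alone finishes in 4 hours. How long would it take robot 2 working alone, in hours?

4 hours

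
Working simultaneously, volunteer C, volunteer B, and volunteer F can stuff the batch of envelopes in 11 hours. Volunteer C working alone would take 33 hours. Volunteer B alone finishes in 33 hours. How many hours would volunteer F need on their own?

Combined rate is 1/11 per hour.
Known contribution: 1/33 + 1/33 = (1 + 1)/33 = 2/33 per hour.
So volunteer F's rate is 1/11 − 2/33 = 1/33, meaning 33 hours alone.

33 hours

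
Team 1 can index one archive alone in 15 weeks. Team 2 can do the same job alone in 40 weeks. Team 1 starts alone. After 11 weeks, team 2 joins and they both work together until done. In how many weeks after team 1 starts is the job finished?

In the first 11 weeks team 1 alone does 11/15 of the job, leaving 4/15.
Once everyone is working, combined rate: 1/15 + 1/40 = (8 + 3)/120 = 11/120 per week.
Remaining 4/15 at 11/120 per week takes 32/11 weeks.
Total from the start = 11 + 32/11 = 153/11 weeks.

153/11 weeks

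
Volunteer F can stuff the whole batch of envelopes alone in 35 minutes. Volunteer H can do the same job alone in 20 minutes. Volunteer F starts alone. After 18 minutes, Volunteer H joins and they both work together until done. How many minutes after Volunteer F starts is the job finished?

In the first 18 minutes Volunteer F alone does 18/35 of the job, leaving 17/35.
Once everyone is working, combined rate: 1/35 + 1/20 = (4 + 7)/140 = 11/140 per minute.
Remaining 17/35 at 11/140 per minute takes 68/11 minutes.
Total from the start = 18 + 68/11 = 266/11 minutes.

266/11 minutes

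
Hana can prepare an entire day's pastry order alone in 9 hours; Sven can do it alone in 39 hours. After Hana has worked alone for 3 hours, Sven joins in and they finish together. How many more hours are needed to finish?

In 3 hours Hana does 3/9 = 1/3 of the job, leaving 2/3.
Hana and Sven together work at 16/117 per hour, so finishing takes 2/3 ÷ 16/117 = 39/8 hours.

39/8 hours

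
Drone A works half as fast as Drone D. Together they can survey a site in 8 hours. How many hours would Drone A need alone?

Let Drone D's rate be r; then Drone A's rate is (1/2)r, so together (1/2 + 1)r = (3/2)r = 1/8.
Thus r = 1/12 per hour.
Drone D alone: 12 hours; Drone A alone: 24 hours.

24 hours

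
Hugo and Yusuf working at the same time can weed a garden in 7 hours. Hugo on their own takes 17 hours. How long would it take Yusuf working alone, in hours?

119/10 hours

Combined rate is 1/7 per hour.
Known contribution: 1/17 per hour.
So Yusuf's rate is 1/7 − 1/17 = 10/119, meaning 119/10 hours alone.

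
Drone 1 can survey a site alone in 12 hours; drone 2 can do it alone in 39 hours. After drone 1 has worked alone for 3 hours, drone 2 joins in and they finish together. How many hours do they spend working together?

In 3 hours drone 1 does 3/12 = 1/4 of the job, leaving 3/4.
Drone 1 and drone 2 together work at 17/156 per hour, so finishing takes 3/4 ÷ 17/156 = 117/17 hours.

117/17 hours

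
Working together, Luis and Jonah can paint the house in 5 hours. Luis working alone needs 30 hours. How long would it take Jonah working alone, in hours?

6 hours

Combined rate is 1/5 per hour.
Known contribution: 1/30 per hour.
So Jonah's rate is 1/5 − 1/30 = 1/6, meaning 6 hours alone.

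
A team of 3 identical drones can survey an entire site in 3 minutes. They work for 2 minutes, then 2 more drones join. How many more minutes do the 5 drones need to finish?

One drone does 1/9 of the job per minute.
After 2 minutes with 3 drones, 2/3 is done (1/3 left).
With 5 drones the rate is 5/9, so the rest takes 1/3 ÷ 5/9 = 3/5 minutes.

3/5 minutes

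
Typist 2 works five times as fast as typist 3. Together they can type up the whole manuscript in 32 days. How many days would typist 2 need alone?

Let typist 3's rate be r; then typist 2's rate is 5r, so together (5 + 1)r = 6r = 1/32.
Thus r = 1/192 per day.
Typist 3 alone: 192 days; typist 2 alone: 192/5 days.

192/5 days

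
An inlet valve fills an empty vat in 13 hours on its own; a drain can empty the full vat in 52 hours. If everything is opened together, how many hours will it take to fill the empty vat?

52/3 hours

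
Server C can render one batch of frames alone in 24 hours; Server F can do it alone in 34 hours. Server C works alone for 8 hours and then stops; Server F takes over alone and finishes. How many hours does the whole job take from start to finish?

92/3 hours

In 8 hours Server C does 8/24 = 1/3 of the job, leaving 2/3.
Server F works at 1/34 per hour, so finishing takes 2/3 ÷ 1/34 = 68/3 hours.
Total time = 8 + 68/3 = 92/3 hours.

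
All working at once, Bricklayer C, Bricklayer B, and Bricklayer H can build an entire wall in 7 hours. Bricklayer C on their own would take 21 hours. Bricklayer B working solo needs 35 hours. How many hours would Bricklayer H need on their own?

15 hours

Combined rate is 1/7 per hour.
Known contribution: 1/21 + 1/35 = (5 + 3)/105 = 8/105 per hour.
So Bricklayer H's rate is 1/7 − 8/105 = 1/15, meaning 15 hours alone.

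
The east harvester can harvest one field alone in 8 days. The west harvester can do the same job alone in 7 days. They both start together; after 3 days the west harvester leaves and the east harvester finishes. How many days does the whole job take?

32/7 days

In the first 3 days the combined rate is 15/56, so 45/56 of the job is done, leaving 11/56.
After the west harvester leaves the rate is 1/8 per day; the remaining 11/56 takes 11/7 days.
Total = 3 + 11/7 = 32/7 days.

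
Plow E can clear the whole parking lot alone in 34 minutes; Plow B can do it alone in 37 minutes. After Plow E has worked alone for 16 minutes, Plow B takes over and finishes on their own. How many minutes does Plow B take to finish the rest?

In 16 minutes Plow E does 16/34 = 8/17 of the job, leaving 9/17.
Plow B works at 1/37 per minute, so finishing takes 9/17 ÷ 1/37 = 333/17 minutes.

333/17 minutes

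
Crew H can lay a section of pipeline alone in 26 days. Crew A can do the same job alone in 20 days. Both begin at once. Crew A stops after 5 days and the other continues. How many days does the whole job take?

In the first 5 days the combined rate is 23/260, so 23/52 of the job is done, leaving 29/52.
After crew A leaves the rate is 1/26 per day; the remaining 29/52 takes 29/2 days.
Total = 5 + 29/2 = 39/2 days.

39/2 days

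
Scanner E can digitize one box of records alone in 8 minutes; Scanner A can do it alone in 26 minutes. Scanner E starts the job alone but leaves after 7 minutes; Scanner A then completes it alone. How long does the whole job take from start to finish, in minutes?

41/4 minutes

In 7 minutes Scanner E does 7/8 of the job, leaving 1/8.
Scanner A works at 1/26 per minute, so finishing takes 1/8 ÷ 1/26 = 13/4 minutes.
Total time = 7 + 13/4 = 41/4 minutes.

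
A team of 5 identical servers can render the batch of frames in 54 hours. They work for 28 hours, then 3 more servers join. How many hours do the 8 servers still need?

One server does 1/270 of the job per hour.
After 28 hours with 5 servers, 14/27 is done (13/27 left).
With 8 servers the rate is 8/270 = 4/135, so the rest takes 13/27 ÷ 4/135 = 65/4 hours.

65/4 hours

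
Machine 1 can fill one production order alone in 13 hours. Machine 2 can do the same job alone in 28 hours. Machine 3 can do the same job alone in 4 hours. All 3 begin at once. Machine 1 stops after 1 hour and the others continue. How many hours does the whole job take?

In the first 1 hour the combined rate is 33/91, so 33/91 of the job is done, leaving 58/91.
After Machine 1 leaves the rate is 2/7 per hour; the remaining 58/91 takes 29/13 hours.
Total = 1 + 29/13 = 42/13 hours.

42/13 hours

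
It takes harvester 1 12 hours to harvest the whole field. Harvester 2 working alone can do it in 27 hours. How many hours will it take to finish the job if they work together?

108/13 hours

Combined rate: 1/12 + 1/27 = (9 + 4)/108 = 13/108 per hour.
Time = 1 ÷ (13/108) = 108/13 hours.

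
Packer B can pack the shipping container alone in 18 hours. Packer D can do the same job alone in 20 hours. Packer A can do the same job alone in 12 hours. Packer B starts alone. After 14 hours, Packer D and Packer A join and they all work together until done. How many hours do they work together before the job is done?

In the first 14 hours Packer B alone does 14/18 = 7/9 of the job, leaving 2/9.
Once everyone is working, combined rate: 1/18 + 1/20 + 1/12 = (10 + 9 + 15)/180 = 34/180 = 17/90 per hour.
Remaining 2/9 at 17/90 per hour takes 20/17 hours.

20/17 hours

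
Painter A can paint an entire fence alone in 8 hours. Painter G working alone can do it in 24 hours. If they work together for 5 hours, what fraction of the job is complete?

Combined rate: 1/8 + 1/24 = (3 + 1)/24 = 4/24 = 1/6 per hour.
In 5 hours they complete 5·1/6 = 5/6 of the job.

5/6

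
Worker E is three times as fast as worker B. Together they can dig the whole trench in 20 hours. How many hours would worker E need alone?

Let worker B's rate be r; then worker E's rate is 3r, so together (3 + 1)r = 4r = 1/20.
Thus r = 1/80 per hour.
Worker B alone: 80 hours; worker E alone: 80/3 hours.

80/3 hours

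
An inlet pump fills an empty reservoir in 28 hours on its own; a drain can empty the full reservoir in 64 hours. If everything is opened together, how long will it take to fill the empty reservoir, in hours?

448/9 hours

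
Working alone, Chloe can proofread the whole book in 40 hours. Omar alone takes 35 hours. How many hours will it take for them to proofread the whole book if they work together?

56/3 hours

With two workers the combined time is the product over the sum: 40·35/(40+35) = 1400/75 = 56/3 hours.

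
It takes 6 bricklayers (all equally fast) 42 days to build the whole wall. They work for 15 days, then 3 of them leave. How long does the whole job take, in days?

One bricklayer does 1/252 of the job per day.
After 15 days with 6 bricklayers, 5/14 is done (9/14 left).
With 3 bricklayers the rate is 3/252 = 1/84, so the rest takes 9/14 ÷ 1/84 = 54 days.
Total = 15 + 54 = 69 days.

69 days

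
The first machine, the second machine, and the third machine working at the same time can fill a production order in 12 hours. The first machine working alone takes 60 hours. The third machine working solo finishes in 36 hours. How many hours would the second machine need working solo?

Combined rate is 1/12 per hour.
Known contribution: 1/60 + 1/36 = (3 + 5)/180 = 8/180 = 2/45 per hour.
So the second machine's rate is 1/12 − 2/45 = 7/180, meaning 180/7 hours alone.

180/7 hours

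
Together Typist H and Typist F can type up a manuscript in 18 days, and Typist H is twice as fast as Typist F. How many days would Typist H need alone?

27 days

Let Typist F's rate be r; then Typist H's rate is 2r, so together (2 + 1)r = 3r = 1/18.
Thus r = 1/54 per day.
Typist F alone: 54 days; Typist H alone: 27 days.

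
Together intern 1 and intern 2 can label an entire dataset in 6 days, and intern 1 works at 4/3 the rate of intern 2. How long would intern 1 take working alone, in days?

21/2 days

Let intern 2's rate be r; then intern 1's rate is (4/3)r, so together (4/3 + 1)r = (7/3)r = 1/6.
Thus r = 1/14 per day.
Intern 2 alone: 14 days; intern 1 alone: 21/2 days.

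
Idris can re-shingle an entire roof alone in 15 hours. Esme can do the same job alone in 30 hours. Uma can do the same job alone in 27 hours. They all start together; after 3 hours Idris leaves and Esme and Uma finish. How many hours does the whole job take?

216/19 hours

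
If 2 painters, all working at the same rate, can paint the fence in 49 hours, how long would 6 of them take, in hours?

49/3 hours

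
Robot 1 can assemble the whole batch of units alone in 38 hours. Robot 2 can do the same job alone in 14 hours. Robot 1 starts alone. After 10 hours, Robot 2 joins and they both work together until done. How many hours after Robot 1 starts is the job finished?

228/13 hours

In the first 10 hours Robot 1 alone does 10/38 = 5/19 of the job, leaving 14/19.
Once everyone is working, combined rate: 1/38 + 1/14 = (7 + 19)/266 = 26/266 = 13/133 per hour.
Remaining 14/19 at 13/133 per hour takes 98/13 hours.
Total from the start = 10 + 98/13 = 228/13 hours.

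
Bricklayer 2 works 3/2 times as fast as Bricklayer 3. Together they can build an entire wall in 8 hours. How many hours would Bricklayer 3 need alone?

20 hours

Let Bricklayer 3's rate be r; then Bricklayer 2's rate is (3/2)r, so together (3/2 + 1)r = (5/2)r = 1/8.
Thus r = 1/20 per hour.
Bricklayer 3 alone: 20 hours; Bricklayer 2 alone: 40/3 hours.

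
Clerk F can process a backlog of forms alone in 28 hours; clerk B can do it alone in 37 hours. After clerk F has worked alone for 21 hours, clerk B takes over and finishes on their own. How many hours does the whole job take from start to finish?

121/4 hours

In 21 hours clerk F does 21/28 = 3/4 of the job, leaving 1/4.
Clerk B works at 1/37 per hour, so finishing takes 1/4 ÷ 1/37 = 37/4 hours.
Total time = 21 + 37/4 = 121/4 hours.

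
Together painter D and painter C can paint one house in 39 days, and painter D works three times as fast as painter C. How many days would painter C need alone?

Let painter C's rate be r; then painter D's rate is 3r, so together (3 + 1)r = 4r = 1/39.
Thus r = 1/156 per day.
Painter C alone: 156 days; painter D alone: 52 days.

156 days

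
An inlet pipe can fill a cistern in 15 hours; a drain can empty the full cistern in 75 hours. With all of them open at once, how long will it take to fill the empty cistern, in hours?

Net rate = 1/15 − 1/75 = (5 − 1)/75 = 4/75 per hour.
Filling time = 1 ÷ (4/75) = 75/4 hours.

75/4 hours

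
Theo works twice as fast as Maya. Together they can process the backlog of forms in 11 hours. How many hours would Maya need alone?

33 hours

Let Maya's rate be r; then Theo's rate is 2r, so together (2 + 1)r = 3r = 1/11.
Thus r = 1/33 per hour.
Maya alone: 33 hours; Theo alone: 33/2 hours.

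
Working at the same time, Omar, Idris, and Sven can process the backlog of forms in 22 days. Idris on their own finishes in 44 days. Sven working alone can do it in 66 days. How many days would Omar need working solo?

132 days

Combined rate is 1/22 per day.
Known contribution: 1/44 + 1/66 = (3 + 2)/132 = 5/132 per day.
So Omar's rate is 1/22 − 5/132 = 1/132, meaning 132 days alone.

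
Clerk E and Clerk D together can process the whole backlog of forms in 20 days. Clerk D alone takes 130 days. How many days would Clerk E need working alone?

260/11 days

Combined rate is 1/20 per day.
Known contribution: 1/130 per day.
So Clerk E's rate is 1/20 − 1/130 = 11/260, meaning 260/11 days alone.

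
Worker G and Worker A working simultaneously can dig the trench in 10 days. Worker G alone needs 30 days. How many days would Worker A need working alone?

15 days

Combined rate is 1/10 per day.
Known contribution: 1/30 per day.
So Worker A's rate is 1/10 − 1/30 = 1/15, meaning 15 days alone.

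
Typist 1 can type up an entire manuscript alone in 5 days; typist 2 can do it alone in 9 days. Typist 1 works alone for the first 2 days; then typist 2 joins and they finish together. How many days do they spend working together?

In 2 days typist 1 does 2/5 of the job, leaving 3/5.
Typist 1 and typist 2 together work at 14/45 per day, so finishing takes 3/5 ÷ 14/45 = 27/14 days.

27/14 days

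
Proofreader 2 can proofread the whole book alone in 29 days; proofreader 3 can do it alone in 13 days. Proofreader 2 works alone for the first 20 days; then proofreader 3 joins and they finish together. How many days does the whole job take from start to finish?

In 20 days proofreader 2 does 20/29 of the job, leaving 9/29.
Proofreader 2 and proofreader 3 together work at 42/377 per day, so finishing takes 9/29 ÷ 42/377 = 39/14 days.
Total time = 20 + 39/14 = 319/14 days.

319/14 days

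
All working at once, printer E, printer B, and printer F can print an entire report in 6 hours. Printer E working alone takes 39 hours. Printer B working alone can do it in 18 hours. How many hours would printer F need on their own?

Combined rate is 1/6 per hour.
Known contribution: 1/39 + 1/18 = (6 + 13)/234 = 19/234 per hour.
So printer F's rate is 1/6 − 19/234 = 10/117, meaning 117/10 hours alone.

117/10 hours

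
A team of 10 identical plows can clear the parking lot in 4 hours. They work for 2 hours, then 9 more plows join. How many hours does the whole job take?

One plow does 1/40 of the job per hour.
After 2 hours with 10 plows, 1/2 is done (1/2 left).
With 19 plows the rate is 19/40, so the rest takes 1/2 ÷ 19/40 = 20/19 hours.
Total = 2 + 20/19 = 58/19 hours.

58/19 hours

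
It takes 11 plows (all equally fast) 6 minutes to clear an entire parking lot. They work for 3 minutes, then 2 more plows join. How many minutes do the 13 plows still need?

33/13 minutes

One plow does 1/66 of the job per minute.
After 3 minutes with 11 plows, 1/2 is done (1/2 left).
With 13 plows the rate is 13/66, so the rest takes 1/2 ÷ 13/66 = 33/13 minutes.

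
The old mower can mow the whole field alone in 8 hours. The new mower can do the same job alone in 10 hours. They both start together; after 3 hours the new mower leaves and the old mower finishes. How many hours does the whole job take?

In the first 3 hours the combined rate is 9/40, so 27/40 of the job is done, leaving 13/40.
After the new mower leaves the rate is 1/8 per hour; the remaining 13/40 takes 13/5 hours.
Total = 3 + 13/5 = 28/5 hours.

28/5 hours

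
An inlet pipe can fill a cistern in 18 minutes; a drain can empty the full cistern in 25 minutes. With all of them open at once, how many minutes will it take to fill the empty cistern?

Net rate = 1/18 − 1/25 = (25 − 18)/450 = 7/450 per minute.
Filling time = 1 ÷ (7/450) = 450/7 minutes.

450/7 minutes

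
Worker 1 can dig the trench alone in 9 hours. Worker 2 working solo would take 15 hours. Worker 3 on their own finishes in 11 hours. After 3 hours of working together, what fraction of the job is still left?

32/165

Combined rate: 1/9 + 1/15 + 1/11 = (55 + 33 + 45)/495 = 133/495 per hour.
In 3 hours they complete 3·133/495 = 133/165 of the job.
So 32/165 remains.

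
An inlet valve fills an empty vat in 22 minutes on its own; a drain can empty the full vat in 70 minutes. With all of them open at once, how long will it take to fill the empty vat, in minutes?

Net rate = 1/22 − 1/70 = (35 − 11)/770 = 24/770 = 12/385 per minute.
Filling time = 1 ÷ (12/385) = 385/12 minutes.

385/12 minutes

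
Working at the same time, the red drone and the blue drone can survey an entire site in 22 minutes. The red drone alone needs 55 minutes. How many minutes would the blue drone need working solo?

110/3 minutes

Combined rate is 1/22 per minute.
Known contribution: 1/55 per minute.
So the blue drone's rate is 1/22 − 1/55 = 3/110, meaning 110/3 minutes alone.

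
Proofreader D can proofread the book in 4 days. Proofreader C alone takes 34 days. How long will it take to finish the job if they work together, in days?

Combined rate: 1/4 + 1/34 = (17 + 2)/68 = 19/68 per day.
Time = 1 ÷ (19/68) = 68/19 days.

68/19 days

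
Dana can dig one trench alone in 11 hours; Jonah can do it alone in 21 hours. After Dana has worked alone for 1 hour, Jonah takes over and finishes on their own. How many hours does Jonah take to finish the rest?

In 1 hour Dana does 1/11 of the job, leaving 10/11.
Jonah works at 1/21 per hour, so finishing takes 10/11 ÷ 1/21 = 210/11 hours.

210/11 hours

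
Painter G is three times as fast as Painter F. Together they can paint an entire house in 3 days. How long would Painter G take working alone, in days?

Let Painter F's rate be r; then Painter G's rate is 3r, so together (3 + 1)r = 4r = 1/3.
Thus r = 1/12 per day.
Painter F alone: 12 days; Painter G alone: 4 days.

4 days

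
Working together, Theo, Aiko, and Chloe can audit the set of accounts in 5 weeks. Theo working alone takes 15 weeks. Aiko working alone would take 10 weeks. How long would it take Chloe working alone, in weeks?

30 weeks

Combined rate is 1/5 per week.
Known contribution: 1/15 + 1/10 = (2 + 3)/30 = 5/30 = 1/6 per week.
So Chloe's rate is 1/5 − 1/6 = 1/30, meaning 30 weeks alone.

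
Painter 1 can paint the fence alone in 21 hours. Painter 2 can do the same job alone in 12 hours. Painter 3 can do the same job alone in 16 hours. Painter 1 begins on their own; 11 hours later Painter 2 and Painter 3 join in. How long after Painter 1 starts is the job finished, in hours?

175/13 hours

In the first 11 hours Painter 1 alone does 11/21 of the job, leaving 10/21.
Once everyone is working, combined rate: 1/21 + 1/12 + 1/16 = (16 + 28 + 21)/336 = 65/336 per hour.
Remaining 10/21 at 65/336 per hour takes 32/13 hours.
Total from the start = 11 + 32/13 = 175/13 hours.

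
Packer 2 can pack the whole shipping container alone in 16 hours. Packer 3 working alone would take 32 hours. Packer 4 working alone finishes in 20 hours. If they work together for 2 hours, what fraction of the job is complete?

Combined rate: 1/16 + 1/32 + 1/20 = (10 + 5 + 8)/160 = 23/160 per hour.
In 2 hours they complete 2·23/160 = 23/80 of the job.

23/80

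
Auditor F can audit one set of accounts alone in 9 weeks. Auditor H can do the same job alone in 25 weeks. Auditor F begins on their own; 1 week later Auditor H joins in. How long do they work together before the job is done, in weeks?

100/17 weeks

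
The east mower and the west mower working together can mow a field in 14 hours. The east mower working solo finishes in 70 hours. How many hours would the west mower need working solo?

Combined rate is 1/14 per hour.
Known contribution: 1/70 per hour.
So the west mower's rate is 1/14 − 1/70 = 2/35, meaning 35/2 hours alone.

35/2 hours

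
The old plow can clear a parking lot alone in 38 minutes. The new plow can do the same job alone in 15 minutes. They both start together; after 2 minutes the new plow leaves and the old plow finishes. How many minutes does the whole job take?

494/15 minutes

In the first 2 minutes the combined rate is 53/570, so 53/285 of the job is done, leaving 232/285.
After the new plow leaves the rate is 1/38 per minute; the remaining 232/285 takes 464/15 minutes.
Total = 2 + 464/15 = 494/15 minutes.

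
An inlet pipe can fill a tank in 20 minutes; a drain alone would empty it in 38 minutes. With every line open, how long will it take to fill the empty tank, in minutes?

Net rate = 1/20 − 1/38 = (19 − 10)/380 = 9/380 per minute.
Filling time = 1 ÷ (9/380) = 380/9 minutes.

380/9 minutes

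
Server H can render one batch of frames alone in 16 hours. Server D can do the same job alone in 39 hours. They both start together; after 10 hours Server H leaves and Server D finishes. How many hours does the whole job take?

In the first 10 hours the combined rate is 55/624, so 275/312 of the job is done, leaving 37/312.
After Server H leaves the rate is 1/39 per hour; the remaining 37/312 takes 37/8 hours.
Total = 10 + 37/8 = 117/8 hours.

117/8 hours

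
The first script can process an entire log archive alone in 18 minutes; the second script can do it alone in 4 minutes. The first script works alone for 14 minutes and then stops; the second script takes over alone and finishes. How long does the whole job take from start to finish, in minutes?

134/9 minutes

In 14 minutes the first script does 14/18 = 7/9 of the job, leaving 2/9.
The second script works at 1/4 per minute, so finishing takes 2/9 ÷ 1/4 = 8/9 minutes.
Total time = 14 + 8/9 = 134/9 minutes.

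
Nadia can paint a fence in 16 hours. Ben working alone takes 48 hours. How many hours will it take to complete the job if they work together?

12 hours

Combined rate: 1/16 + 1/48 = (3 + 1)/48 = 4/48 = 1/12 per hour.
Time = 1 ÷ (1/12) = 12 hours.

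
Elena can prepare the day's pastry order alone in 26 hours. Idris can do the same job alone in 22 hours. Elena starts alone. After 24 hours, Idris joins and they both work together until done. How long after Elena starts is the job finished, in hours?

299/12 hours

In the first 24 hours Elena alone does 24/26 = 12/13 of the job, leaving 1/13.
Once everyone is working, combined rate: 1/26 + 1/22 = (11 + 13)/286 = 24/286 = 12/143 per hour.
Remaining 1/13 at 12/143 per hour takes 11/12 hours.
Total from the start = 24 + 11/12 = 299/12 hours.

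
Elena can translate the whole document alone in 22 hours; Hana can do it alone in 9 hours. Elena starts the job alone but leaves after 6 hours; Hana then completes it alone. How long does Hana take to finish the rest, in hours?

In 6 hours Elena does 6/22 = 3/11 of the job, leaving 8/11.
Hana works at 1/9 per hour, so finishing takes 8/11 ÷ 1/9 = 72/11 hours.

72/11 hours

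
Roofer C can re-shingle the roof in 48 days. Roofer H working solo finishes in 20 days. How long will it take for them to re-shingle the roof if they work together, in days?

Combined rate: 1/48 + 1/20 = (5 + 12)/240 = 17/240 per day.
Time = 1 ÷ (17/240) = 240/17 days.

240/17 days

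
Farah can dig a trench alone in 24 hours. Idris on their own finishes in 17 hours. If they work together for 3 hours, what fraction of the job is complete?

41/136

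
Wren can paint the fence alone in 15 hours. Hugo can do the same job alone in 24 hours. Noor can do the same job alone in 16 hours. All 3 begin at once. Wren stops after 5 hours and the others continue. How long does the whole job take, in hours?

32/5 hours

In the first 5 hours the combined rate is 41/240, so 41/48 of the job is done, leaving 7/48.
After Wren leaves the rate is 5/48 per hour; the remaining 7/48 takes 7/5 hours.
Total = 5 + 7/5 = 32/5 hours.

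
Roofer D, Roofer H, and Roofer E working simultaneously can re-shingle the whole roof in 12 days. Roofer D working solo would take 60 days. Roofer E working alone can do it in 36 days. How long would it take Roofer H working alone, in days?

180/7 days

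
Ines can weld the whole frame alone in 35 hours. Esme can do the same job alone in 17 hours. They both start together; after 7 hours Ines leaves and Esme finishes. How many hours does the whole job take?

68/5 hours

In the first 7 hours the combined rate is 52/595, so 52/85 of the job is done, leaving 33/85.
After Ines leaves the rate is 1/17 per hour; the remaining 33/85 takes 33/5 hours.
Total = 7 + 33/5 = 68/5 hours.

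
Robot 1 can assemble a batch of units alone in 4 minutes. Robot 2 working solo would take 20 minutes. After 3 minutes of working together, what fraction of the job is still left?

1/10

Combined rate: 1/4 + 1/20 = (5 + 1)/20 = 6/20 = 3/10 per minute.
In 3 minutes they complete 3·3/10 = 9/10 of the job.
So 1/10 remains.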